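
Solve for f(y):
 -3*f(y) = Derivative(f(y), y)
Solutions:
 f(y) = C1*exp(-3*y)


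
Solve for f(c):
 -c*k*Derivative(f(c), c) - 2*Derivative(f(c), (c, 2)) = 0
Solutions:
 f(c) = Piecewise((-sqrt(pi)*C1*erf(c*sqrt(k)/2)/sqrt(k) - C2, (k > 0) | (k < 0)), (-C1*c - C2, True))


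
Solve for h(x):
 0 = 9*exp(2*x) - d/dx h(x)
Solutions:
 h(x) = C1 + 9*exp(2*x)/2


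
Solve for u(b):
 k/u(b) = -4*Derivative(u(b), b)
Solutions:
 u(b) = -sqrt(C1 - 2*b*k)/2
 u(b) = sqrt(C1 - 2*b*k)/2


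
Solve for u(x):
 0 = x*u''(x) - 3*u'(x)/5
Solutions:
 u(x) = C1 + C2*x^(8/5)


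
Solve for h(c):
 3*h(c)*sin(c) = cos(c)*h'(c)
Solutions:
 h(c) = C1/cos(c)^3


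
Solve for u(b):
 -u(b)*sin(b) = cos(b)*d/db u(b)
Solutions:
 u(b) = C1*cos(b)


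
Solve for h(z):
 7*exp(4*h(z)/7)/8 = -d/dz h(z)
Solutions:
 h(z) = 7*log(-(1/(C1 + 7*z))^(1/4)) + 7*log(14)/4
 h(z) = 7*log(1/(C1 + 7*z))/4 + 7*log(14)/4
 h(z) = 7*log(-I*(1/(C1 + 7*z))^(1/4)) + 7*log(14)/4
 h(z) = 7*log(I*(1/(C1 + 7*z))^(1/4)) + 7*log(14)/4


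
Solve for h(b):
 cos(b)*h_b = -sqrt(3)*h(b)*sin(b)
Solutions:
 h(b) = C1*cos(b)^(sqrt(3))


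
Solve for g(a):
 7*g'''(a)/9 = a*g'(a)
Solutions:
 g(a) = C1 + Integral(C2*airyai(21^(2/3)*a/7) + C3*airybi(21^(2/3)*a/7), a)


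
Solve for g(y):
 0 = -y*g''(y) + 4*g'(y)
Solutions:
 g(y) = C1 + C2*y^5


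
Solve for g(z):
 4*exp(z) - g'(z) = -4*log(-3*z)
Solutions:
 g(z) = C1 + 4*z*log(-z) + 4*z*(-1 + log(3)) + 4*exp(z)


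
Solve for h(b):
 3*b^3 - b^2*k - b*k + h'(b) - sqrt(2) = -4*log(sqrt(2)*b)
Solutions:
 h(b) = C1 - 3*b^4/4 + b^3*k/3 + b^2*k/2 - 4*b*log(b) - b*log(4) + sqrt(2)*b + 4*b


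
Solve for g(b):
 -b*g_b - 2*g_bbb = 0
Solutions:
 g(b) = C1 + Integral(C2*airyai(-2^(2/3)*b/2) + C3*airybi(-2^(2/3)*b/2), b)


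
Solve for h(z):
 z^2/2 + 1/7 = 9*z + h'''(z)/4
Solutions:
 h(z) = C1 + C2*z + C3*z^2 + z^5/30 - 3*z^4/2 + 2*z^3/21


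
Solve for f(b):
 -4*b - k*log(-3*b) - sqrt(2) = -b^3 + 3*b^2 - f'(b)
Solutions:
 f(b) = C1 - b^4/4 + b^3 + 2*b^2 + b*k*log(-b) + b*(-k + k*log(3) + sqrt(2))


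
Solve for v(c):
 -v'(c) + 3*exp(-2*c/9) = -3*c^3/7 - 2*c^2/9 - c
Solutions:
 v(c) = C1 + 3*c^4/28 + 2*c^3/27 + c^2/2 - 27*exp(-2*c/9)/2


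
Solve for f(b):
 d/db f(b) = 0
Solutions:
 f(b) = C1


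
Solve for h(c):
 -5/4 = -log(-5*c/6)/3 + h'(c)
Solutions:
 h(c) = C1 + c*log(-c)/3 + c*(-19 - 4*log(6) + 4*log(5))/12


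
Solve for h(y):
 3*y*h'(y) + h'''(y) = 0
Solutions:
 h(y) = C1 + Integral(C2*airyai(-3^(1/3)*y) + C3*airybi(-3^(1/3)*y), y)


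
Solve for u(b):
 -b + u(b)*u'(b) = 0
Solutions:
 u(b) = -sqrt(C1 + b^2)
 u(b) = sqrt(C1 + b^2)


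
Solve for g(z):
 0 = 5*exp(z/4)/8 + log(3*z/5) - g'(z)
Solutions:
 g(z) = C1 + z*log(z) + z*(-log(5) - 1 + log(3)) + 5*exp(z/4)/2


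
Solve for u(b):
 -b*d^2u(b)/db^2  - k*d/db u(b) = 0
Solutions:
 u(b) = C1 + b^(1 - re(k))*(C2*sin(log(b)*Abs(im(k))) + C3*cos(log(b)*im(k)))


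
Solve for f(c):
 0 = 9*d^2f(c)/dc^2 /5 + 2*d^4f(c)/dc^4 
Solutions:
 f(c) = C1 + C2*c + C3*sin(3*sqrt(10)*c/10) + C4*cos(3*sqrt(10)*c/10)


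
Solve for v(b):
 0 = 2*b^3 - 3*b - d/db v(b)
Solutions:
 v(b) = C1 + b^4/2 - 3*b^2/2


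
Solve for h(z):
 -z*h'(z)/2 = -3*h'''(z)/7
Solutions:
 h(z) = C1 + Integral(C2*airyai(6^(2/3)*7^(1/3)*z/6) + C3*airybi(6^(2/3)*7^(1/3)*z/6), z)


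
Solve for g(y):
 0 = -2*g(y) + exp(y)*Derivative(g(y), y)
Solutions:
 g(y) = C1*exp(-2*exp(-y))


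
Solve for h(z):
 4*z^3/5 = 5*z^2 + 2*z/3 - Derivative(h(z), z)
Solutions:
 h(z) = C1 - z^4/5 + 5*z^3/3 + z^2/3


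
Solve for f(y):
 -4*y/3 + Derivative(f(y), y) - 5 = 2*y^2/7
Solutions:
 f(y) = C1 + 2*y^3/21 + 2*y^2/3 + 5*y


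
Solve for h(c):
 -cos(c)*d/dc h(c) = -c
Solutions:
 h(c) = C1 + Integral(c/cos(c), c)


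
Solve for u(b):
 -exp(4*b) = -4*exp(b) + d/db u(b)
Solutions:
 u(b) = C1 - exp(4*b)/4 + 4*exp(b)


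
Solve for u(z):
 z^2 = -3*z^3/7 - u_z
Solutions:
 u(z) = C1 - 3*z^4/28 - z^3/3


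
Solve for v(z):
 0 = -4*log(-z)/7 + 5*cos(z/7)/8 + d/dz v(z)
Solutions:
 v(z) = C1 + 4*z*log(-z)/7 - 4*z/7 - 35*sin(z/7)/8


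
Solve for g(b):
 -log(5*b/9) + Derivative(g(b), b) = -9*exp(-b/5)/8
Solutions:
 g(b) = C1 + b*log(b) + b*(-2*log(3) - 1 + log(5)) + 45*exp(-b/5)/8


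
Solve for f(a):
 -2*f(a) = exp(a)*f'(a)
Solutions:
 f(a) = C1*exp(2*exp(-a))


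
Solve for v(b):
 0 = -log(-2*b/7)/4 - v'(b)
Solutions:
 v(b) = C1 - b*log(-b)/4 + b*(-log(2) + 1 + log(7))/4


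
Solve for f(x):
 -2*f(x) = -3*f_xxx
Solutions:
 f(x) = C3*exp(2^(1/3)*3^(2/3)*x/3) + (C1*sin(2^(1/3)*3^(1/6)*x/2) + C2*cos(2^(1/3)*3^(1/6)*x/2))*exp(-2^(1/3)*3^(2/3)*x/6)


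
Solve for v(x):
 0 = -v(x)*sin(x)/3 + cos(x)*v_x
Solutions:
 v(x) = C1/cos(x)^(1/3)


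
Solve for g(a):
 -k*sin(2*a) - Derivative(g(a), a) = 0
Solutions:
 g(a) = C1 + k*cos(2*a)/2


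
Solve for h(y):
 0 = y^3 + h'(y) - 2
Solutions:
 h(y) = C1 - y^4/4 + 2*y


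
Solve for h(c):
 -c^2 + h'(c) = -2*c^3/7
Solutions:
 h(c) = C1 - c^4/14 + c^3/3


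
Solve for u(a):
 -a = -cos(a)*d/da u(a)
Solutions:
 u(a) = C1 + Integral(a/cos(a), a)


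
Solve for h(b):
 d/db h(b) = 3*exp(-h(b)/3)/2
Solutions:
 h(b) = 3*log(C1 + b/2)


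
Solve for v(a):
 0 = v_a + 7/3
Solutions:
 v(a) = C1 - 7*a/3


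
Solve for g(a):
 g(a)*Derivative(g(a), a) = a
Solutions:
 g(a) = -sqrt(C1 + a^2)
 g(a) = sqrt(C1 + a^2)


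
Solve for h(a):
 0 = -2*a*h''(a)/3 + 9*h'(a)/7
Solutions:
 h(a) = C1 + C2*a^(41/14)


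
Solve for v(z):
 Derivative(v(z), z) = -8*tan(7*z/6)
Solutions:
 v(z) = C1 + 48*log(cos(7*z/6))/7


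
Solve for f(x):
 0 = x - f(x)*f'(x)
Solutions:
 f(x) = -sqrt(C1 + x^2)
 f(x) = sqrt(C1 + x^2)


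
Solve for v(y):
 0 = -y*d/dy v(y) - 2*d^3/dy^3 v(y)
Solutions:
 v(y) = C1 + Integral(C2*airyai(-2^(2/3)*y/2) + C3*airybi(-2^(2/3)*y/2), y)


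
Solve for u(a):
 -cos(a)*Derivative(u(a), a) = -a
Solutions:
 u(a) = C1 + Integral(a/cos(a), a)


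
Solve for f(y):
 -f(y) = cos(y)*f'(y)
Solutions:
 f(y) = C1*sqrt(sin(y) - 1)/sqrt(sin(y) + 1)


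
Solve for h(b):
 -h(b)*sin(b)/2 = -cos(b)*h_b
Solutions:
 h(b) = C1/sqrt(cos(b))


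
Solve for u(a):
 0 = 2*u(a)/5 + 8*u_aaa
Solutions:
 u(a) = C3*exp(-50^(1/3)*a/10) + (C1*sin(sqrt(3)*50^(1/3)*a/20) + C2*cos(sqrt(3)*50^(1/3)*a/20))*exp(50^(1/3)*a/20)


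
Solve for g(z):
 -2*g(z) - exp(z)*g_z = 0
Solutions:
 g(z) = C1*exp(2*exp(-z))


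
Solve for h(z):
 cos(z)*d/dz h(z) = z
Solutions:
 h(z) = C1 + Integral(z/cos(z), z)


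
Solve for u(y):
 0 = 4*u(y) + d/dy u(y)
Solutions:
 u(y) = C1*exp(-4*y)


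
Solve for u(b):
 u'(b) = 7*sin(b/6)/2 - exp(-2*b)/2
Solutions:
 u(b) = C1 - 21*cos(b/6) + exp(-2*b)/4


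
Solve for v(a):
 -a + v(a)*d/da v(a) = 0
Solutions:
 v(a) = -sqrt(C1 + a^2)
 v(a) = sqrt(C1 + a^2)


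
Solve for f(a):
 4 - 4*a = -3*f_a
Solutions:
 f(a) = C1 + 2*a^2/3 - 4*a/3


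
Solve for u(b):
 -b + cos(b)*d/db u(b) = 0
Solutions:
 u(b) = C1 + Integral(b/cos(b), b)


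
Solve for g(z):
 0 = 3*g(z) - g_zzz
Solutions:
 g(z) = C3*exp(3^(1/3)*z) + (C1*sin(3^(5/6)*z/2) + C2*cos(3^(5/6)*z/2))*exp(-3^(1/3)*z/2)


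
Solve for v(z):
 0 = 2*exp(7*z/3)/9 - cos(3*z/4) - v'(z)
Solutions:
 v(z) = C1 + 2*exp(7*z/3)/21 - 4*sin(3*z/4)/3


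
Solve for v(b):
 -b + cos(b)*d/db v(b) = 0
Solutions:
 v(b) = C1 + Integral(b/cos(b), b)


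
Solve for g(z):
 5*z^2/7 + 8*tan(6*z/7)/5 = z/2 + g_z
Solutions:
 g(z) = C1 + 5*z^3/21 - z^2/4 - 28*log(cos(6*z/7))/15


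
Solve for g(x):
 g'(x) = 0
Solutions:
 g(x) = C1


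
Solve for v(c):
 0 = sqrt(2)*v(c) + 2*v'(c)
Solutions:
 v(c) = C1*exp(-sqrt(2)*c/2)


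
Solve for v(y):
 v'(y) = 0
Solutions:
 v(y) = C1


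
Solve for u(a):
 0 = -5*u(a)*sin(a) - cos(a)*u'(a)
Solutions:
 u(a) = C1*cos(a)^5


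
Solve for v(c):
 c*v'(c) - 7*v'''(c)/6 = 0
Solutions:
 v(c) = C1 + Integral(C2*airyai(6^(1/3)*7^(2/3)*c/7) + C3*airybi(6^(1/3)*7^(2/3)*c/7), c)


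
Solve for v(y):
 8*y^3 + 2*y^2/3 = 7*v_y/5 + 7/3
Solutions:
 v(y) = C1 + 10*y^4/7 + 10*y^3/63 - 5*y/3


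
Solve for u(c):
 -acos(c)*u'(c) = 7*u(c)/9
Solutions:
 u(c) = C1*exp(-7*Integral(1/acos(c), c)/9)


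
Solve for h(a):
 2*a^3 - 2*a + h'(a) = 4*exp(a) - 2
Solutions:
 h(a) = C1 - a^4/2 + a^2 - 2*a + 4*exp(a)


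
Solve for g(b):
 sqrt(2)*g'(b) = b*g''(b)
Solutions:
 g(b) = C1 + C2*b^(1 + sqrt(2))


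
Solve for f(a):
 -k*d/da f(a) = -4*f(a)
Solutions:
 f(a) = C1*exp(4*a/k)


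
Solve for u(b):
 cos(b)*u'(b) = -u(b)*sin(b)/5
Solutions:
 u(b) = C1*cos(b)^(1/5)


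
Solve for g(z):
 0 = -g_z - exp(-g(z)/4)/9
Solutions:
 g(z) = 4*log(C1 - z/36)


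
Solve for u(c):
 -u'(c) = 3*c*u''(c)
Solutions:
 u(c) = C1 + C2*c^(2/3)


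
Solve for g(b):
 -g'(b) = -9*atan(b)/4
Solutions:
 g(b) = C1 + 9*b*atan(b)/4 - 9*log(b^2 + 1)/8


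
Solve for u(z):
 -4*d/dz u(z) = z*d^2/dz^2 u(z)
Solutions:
 u(z) = C1 + C2/z^3


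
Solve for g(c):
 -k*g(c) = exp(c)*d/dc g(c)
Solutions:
 g(c) = C1*exp(k*exp(-c))


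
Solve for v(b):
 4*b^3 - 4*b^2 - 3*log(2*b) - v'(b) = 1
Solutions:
 v(b) = C1 + b^4 - 4*b^3/3 - 3*b*log(b) - b*log(8) + 2*b


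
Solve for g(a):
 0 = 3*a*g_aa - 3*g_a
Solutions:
 g(a) = C1 + C2*a^2


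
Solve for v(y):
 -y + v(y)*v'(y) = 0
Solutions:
 v(y) = -sqrt(C1 + y^2)
 v(y) = sqrt(C1 + y^2)


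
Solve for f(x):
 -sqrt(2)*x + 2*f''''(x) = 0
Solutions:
 f(x) = C1 + C2*x + C3*x^2 + C4*x^3 + sqrt(2)*x^5/240


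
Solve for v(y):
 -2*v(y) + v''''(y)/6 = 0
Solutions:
 v(y) = C1*exp(-sqrt(2)*3^(1/4)*y) + C2*exp(sqrt(2)*3^(1/4)*y) + C3*sin(sqrt(2)*3^(1/4)*y) + C4*cos(sqrt(2)*3^(1/4)*y)


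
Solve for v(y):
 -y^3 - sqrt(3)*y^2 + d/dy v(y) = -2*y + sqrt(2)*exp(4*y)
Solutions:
 v(y) = C1 + y^4/4 + sqrt(3)*y^3/3 - y^2 + sqrt(2)*exp(4*y)/4


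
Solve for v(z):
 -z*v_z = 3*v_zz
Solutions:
 v(z) = C1 + C2*erf(sqrt(6)*z/6)


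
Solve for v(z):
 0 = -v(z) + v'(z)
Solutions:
 v(z) = C1*exp(z)


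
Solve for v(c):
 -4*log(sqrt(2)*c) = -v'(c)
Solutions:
 v(c) = C1 + 4*c*log(c) - 4*c + c*log(4)


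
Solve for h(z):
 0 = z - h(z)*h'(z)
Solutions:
 h(z) = -sqrt(C1 + z^2)
 h(z) = sqrt(C1 + z^2)


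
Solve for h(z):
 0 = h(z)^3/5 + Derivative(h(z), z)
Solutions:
 h(z) = -sqrt(10)*sqrt(-1/(C1 - z))/2
 h(z) = sqrt(10)*sqrt(-1/(C1 - z))/2


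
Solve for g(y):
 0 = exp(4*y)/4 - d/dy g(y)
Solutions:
 g(y) = C1 + exp(4*y)/16


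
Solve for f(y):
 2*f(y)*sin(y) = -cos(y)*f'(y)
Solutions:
 f(y) = C1*cos(y)^2


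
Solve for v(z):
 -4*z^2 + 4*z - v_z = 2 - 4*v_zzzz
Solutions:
 v(z) = C1 + C4*exp(2^(1/3)*z/2) - 4*z^3/3 + 2*z^2 - 2*z + (C2*sin(2^(1/3)*sqrt(3)*z/4) + C3*cos(2^(1/3)*sqrt(3)*z/4))*exp(-2^(1/3)*z/4)


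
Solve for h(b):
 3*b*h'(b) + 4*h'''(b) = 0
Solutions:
 h(b) = C1 + Integral(C2*airyai(-6^(1/3)*b/2) + C3*airybi(-6^(1/3)*b/2), b)


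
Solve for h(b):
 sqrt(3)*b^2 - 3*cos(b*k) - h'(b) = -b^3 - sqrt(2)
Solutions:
 h(b) = C1 + b^4/4 + sqrt(3)*b^3/3 + sqrt(2)*b - 3*sin(b*k)/k


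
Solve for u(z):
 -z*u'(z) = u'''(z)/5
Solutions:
 u(z) = C1 + Integral(C2*airyai(-5^(1/3)*z) + C3*airybi(-5^(1/3)*z), z)


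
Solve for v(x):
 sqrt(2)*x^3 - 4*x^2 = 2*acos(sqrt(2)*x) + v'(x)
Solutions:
 v(x) = C1 + sqrt(2)*x^4/4 - 4*x^3/3 - 2*x*acos(sqrt(2)*x) + sqrt(2)*sqrt(1 - 2*x^2)


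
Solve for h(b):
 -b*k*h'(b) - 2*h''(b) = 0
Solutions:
 h(b) = Piecewise((-sqrt(pi)*C1*erf(b*sqrt(k)/2)/sqrt(k) - C2, (k > 0) | (k < 0)), (-C1*b - C2, True))


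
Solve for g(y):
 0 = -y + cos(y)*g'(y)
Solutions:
 g(y) = C1 + Integral(y/cos(y), y)


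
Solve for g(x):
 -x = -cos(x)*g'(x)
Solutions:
 g(x) = C1 + Integral(x/cos(x), x)


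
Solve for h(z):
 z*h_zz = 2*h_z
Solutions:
 h(z) = C1 + C2*z^3


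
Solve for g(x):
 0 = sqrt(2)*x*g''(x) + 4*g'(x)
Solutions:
 g(x) = C1 + C2*x^(1 - 2*sqrt(2))


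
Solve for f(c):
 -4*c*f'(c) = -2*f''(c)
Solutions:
 f(c) = C1 + C2*erfi(c)


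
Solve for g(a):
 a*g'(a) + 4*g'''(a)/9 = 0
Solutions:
 g(a) = C1 + Integral(C2*airyai(-2^(1/3)*3^(2/3)*a/2) + C3*airybi(-2^(1/3)*3^(2/3)*a/2), a)


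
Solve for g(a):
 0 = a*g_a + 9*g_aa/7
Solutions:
 g(a) = C1 + C2*erf(sqrt(14)*a/6)


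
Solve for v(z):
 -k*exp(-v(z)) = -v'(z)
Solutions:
 v(z) = log(C1 + k*z)


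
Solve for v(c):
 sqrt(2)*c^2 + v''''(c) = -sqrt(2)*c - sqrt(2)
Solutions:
 v(c) = C1 + C2*c + C3*c^2 + C4*c^3 - sqrt(2)*c^6/360 - sqrt(2)*c^5/120 - sqrt(2)*c^4/24


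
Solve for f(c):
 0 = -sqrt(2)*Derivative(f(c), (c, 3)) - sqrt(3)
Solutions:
 f(c) = C1 + C2*c + C3*c^2 - sqrt(6)*c^3/12


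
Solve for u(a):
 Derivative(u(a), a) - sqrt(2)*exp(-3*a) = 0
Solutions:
 u(a) = C1 - sqrt(2)*exp(-3*a)/3


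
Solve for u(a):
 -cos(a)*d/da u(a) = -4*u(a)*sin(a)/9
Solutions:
 u(a) = C1/cos(a)^(4/9)


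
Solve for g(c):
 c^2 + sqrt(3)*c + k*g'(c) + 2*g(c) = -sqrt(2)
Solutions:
 g(c) = C1*exp(-2*c/k) - c^2/2 + c*k/2 - sqrt(3)*c/2 - k^2/4 + sqrt(3)*k/4 - sqrt(2)/2


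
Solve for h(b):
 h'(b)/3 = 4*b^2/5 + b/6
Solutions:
 h(b) = C1 + 4*b^3/5 + b^2/4


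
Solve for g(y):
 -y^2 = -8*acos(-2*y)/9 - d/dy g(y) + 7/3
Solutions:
 g(y) = C1 + y^3/3 - 8*y*acos(-2*y)/9 + 7*y/3 - 4*sqrt(1 - 4*y^2)/9


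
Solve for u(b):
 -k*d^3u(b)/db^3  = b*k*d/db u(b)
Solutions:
 u(b) = C1 + Integral(C2*airyai(-b) + C3*airybi(-b), b)


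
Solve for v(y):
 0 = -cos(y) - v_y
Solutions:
 v(y) = C1 - sin(y)


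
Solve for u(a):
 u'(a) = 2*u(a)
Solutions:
 u(a) = C1*exp(2*a)


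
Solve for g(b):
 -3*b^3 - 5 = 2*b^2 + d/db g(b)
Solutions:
 g(b) = C1 - 3*b^4/4 - 2*b^3/3 - 5*b


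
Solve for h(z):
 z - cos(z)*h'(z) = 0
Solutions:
 h(z) = C1 + Integral(z/cos(z), z)


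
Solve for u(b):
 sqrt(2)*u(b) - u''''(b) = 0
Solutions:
 u(b) = C1*exp(-2^(1/8)*b) + C2*exp(2^(1/8)*b) + C3*sin(2^(1/8)*b) + C4*cos(2^(1/8)*b)


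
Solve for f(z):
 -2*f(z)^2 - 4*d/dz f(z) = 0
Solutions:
 f(z) = 2/(C1 + z)


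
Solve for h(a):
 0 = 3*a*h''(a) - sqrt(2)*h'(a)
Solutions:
 h(a) = C1 + C2*a^(sqrt(2)/3 + 1)


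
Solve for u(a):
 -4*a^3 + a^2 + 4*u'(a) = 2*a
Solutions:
 u(a) = C1 + a^4/4 - a^3/12 + a^2/4


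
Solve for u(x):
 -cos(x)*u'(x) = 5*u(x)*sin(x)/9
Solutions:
 u(x) = C1*cos(x)^(5/9)


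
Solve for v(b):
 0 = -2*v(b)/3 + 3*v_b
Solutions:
 v(b) = C1*exp(2*b/9)


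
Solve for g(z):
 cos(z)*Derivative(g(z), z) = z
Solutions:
 g(z) = C1 + Integral(z/cos(z), z)


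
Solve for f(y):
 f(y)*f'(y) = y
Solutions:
 f(y) = -sqrt(C1 + y^2)
 f(y) = sqrt(C1 + y^2)


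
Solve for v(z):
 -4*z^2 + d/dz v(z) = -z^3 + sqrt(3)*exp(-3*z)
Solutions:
 v(z) = C1 - z^4/4 + 4*z^3/3 - sqrt(3)*exp(-3*z)/3


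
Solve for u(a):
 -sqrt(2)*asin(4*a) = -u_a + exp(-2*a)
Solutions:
 u(a) = C1 + sqrt(2)*a*asin(4*a) + sqrt(2)*sqrt(1 - 16*a^2)/4 - exp(-2*a)/2


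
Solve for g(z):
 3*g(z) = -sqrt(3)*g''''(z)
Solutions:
 g(z) = (C1*sin(sqrt(2)*3^(1/8)*z/2) + C2*cos(sqrt(2)*3^(1/8)*z/2))*exp(-sqrt(2)*3^(1/8)*z/2) + (C3*sin(sqrt(2)*3^(1/8)*z/2) + C4*cos(sqrt(2)*3^(1/8)*z/2))*exp(sqrt(2)*3^(1/8)*z/2)


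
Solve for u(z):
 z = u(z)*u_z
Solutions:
 u(z) = -sqrt(C1 + z^2)
 u(z) = sqrt(C1 + z^2)


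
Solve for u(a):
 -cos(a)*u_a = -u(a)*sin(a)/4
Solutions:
 u(a) = C1/cos(a)^(1/4)


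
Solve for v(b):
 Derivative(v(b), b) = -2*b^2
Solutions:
 v(b) = C1 - 2*b^3/3


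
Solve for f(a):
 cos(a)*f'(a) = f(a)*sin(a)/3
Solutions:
 f(a) = C1/cos(a)^(1/3)


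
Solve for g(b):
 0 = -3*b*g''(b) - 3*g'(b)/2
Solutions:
 g(b) = C1 + C2*sqrt(b)


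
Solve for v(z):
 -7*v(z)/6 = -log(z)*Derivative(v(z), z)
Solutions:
 v(z) = C1*exp(7*li(z)/6)


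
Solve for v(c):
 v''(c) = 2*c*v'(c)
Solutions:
 v(c) = C1 + C2*erfi(c)


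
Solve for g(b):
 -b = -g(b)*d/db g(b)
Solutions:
 g(b) = -sqrt(C1 + b^2)
 g(b) = sqrt(C1 + b^2)


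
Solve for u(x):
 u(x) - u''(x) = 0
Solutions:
 u(x) = C1*exp(-x) + C2*exp(x)


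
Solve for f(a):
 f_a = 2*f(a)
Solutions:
 f(a) = C1*exp(2*a)


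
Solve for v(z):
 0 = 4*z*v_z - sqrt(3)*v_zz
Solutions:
 v(z) = C1 + C2*erfi(sqrt(2)*3^(3/4)*z/3)


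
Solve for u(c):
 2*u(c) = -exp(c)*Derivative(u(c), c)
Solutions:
 u(c) = C1*exp(2*exp(-c))


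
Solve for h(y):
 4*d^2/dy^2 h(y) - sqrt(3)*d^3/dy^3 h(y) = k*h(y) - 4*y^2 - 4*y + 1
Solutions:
 h(y) = C1*exp(y*(2^(2/3)*sqrt(3)*(81*k + sqrt((81*k - 128)^2 - 16384) - 128)^(1/3) - 3*2^(2/3)*I*(81*k + sqrt((81*k - 128)^2 - 16384) - 128)^(1/3) + 16*sqrt(3) - 384*2^(1/3)/((-sqrt(3) + 3*I)*(81*k + sqrt((81*k - 128)^2 - 16384) - 128)^(1/3)))/36) + C2*exp(y*(2^(2/3)*sqrt(3)*(81*k + sqrt((81*k - 128)^2 - 16384) - 128)^(1/3) + 3*2^(2/3)*I*(81*k + sqrt((81*k - 128)^2 - 16384) - 128)^(1/3) + 16*sqrt(3) + 384*2^(1/3)/((sqrt(3) + 3*I)*(81*k + sqrt((81*k - 128)^2 - 16384) - 128)^(1/3)))/36) + C3*exp(sqrt(3)*y*(-2^(2/3)*(81*k + sqrt((81*k - 128)^2 - 16384) - 128)^(1/3) + 8 - 32*2^(1/3)/(81*k + sqrt((81*k - 128)^2 - 16384) - 128)^(1/3))/18) + 4*y^2/k + 4*y/k - 1/k + 32/k^2


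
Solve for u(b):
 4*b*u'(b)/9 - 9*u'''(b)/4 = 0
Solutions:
 u(b) = C1 + Integral(C2*airyai(2*2^(1/3)*3^(2/3)*b/9) + C3*airybi(2*2^(1/3)*3^(2/3)*b/9), b)


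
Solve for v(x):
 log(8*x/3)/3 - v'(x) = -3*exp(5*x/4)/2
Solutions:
 v(x) = C1 + x*log(x)/3 + x*(-log(3)/3 - 1/3 + log(2)) + 6*exp(5*x/4)/5


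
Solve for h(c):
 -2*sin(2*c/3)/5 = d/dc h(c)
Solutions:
 h(c) = C1 + 3*cos(2*c/3)/5


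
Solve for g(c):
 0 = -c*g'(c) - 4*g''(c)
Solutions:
 g(c) = C1 + C2*erf(sqrt(2)*c/4)


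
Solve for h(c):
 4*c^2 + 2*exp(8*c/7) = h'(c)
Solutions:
 h(c) = C1 + 4*c^3/3 + 7*exp(8*c/7)/4


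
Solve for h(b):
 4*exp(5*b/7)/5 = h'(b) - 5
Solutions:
 h(b) = C1 + 5*b + 28*exp(5*b/7)/25


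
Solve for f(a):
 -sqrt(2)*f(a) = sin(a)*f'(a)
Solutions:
 f(a) = C1*(cos(a) + 1)^(sqrt(2)/2)/(cos(a) - 1)^(sqrt(2)/2)


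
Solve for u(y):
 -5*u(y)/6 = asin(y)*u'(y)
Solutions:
 u(y) = C1*exp(-5*Integral(1/asin(y), y)/6)


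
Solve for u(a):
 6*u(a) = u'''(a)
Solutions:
 u(a) = C3*exp(6^(1/3)*a) + (C1*sin(2^(1/3)*3^(5/6)*a/2) + C2*cos(2^(1/3)*3^(5/6)*a/2))*exp(-6^(1/3)*a/2)


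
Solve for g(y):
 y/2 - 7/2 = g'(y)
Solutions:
 g(y) = C1 + y^2/4 - 7*y/2


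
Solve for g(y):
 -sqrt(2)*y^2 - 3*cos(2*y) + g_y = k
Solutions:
 g(y) = C1 + k*y + sqrt(2)*y^3/3 + 3*sin(2*y)/2


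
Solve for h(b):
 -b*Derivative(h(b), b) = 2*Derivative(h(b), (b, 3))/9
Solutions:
 h(b) = C1 + Integral(C2*airyai(-6^(2/3)*b/2) + C3*airybi(-6^(2/3)*b/2), b)


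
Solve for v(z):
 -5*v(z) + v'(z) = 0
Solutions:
 v(z) = C1*exp(5*z)


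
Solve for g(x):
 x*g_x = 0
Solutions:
 g(x) = C1


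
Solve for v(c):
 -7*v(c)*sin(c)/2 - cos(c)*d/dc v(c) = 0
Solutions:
 v(c) = C1*cos(c)^(7/2)


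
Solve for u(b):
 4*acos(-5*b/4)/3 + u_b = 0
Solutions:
 u(b) = C1 - 4*b*acos(-5*b/4)/3 - 4*sqrt(16 - 25*b^2)/15


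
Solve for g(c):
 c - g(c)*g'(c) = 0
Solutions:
 g(c) = -sqrt(C1 + c^2)
 g(c) = sqrt(C1 + c^2)


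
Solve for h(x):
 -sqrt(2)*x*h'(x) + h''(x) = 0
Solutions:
 h(x) = C1 + C2*erfi(2^(3/4)*x/2)


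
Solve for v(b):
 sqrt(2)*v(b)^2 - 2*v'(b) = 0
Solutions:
 v(b) = -2/(C1 + sqrt(2)*b)


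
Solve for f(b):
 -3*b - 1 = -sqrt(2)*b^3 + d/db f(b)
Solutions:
 f(b) = C1 + sqrt(2)*b^4/4 - 3*b^2/2 - b


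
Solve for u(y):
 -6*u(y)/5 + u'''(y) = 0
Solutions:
 u(y) = C3*exp(5^(2/3)*6^(1/3)*y/5) + (C1*sin(2^(1/3)*3^(5/6)*5^(2/3)*y/10) + C2*cos(2^(1/3)*3^(5/6)*5^(2/3)*y/10))*exp(-5^(2/3)*6^(1/3)*y/10)


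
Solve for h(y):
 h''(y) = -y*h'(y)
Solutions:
 h(y) = C1 + C2*erf(sqrt(2)*y/2)


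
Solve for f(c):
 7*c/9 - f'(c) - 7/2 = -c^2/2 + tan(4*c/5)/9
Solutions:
 f(c) = C1 + c^3/6 + 7*c^2/18 - 7*c/2 + 5*log(cos(4*c/5))/36


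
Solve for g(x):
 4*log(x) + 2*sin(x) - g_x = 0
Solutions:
 g(x) = C1 + 4*x*log(x) - 4*x - 2*cos(x)


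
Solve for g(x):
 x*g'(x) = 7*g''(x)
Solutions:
 g(x) = C1 + C2*erfi(sqrt(14)*x/14)


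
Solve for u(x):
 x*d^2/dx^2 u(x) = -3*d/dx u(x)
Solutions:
 u(x) = C1 + C2/x^2


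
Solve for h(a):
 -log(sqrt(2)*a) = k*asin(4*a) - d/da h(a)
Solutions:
 h(a) = C1 + a*log(a) - a + a*log(2)/2 + k*(a*asin(4*a) + sqrt(1 - 16*a^2)/4)


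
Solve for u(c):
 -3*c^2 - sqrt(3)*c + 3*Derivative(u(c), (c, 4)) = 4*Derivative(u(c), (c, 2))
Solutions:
 u(c) = C1 + C2*c + C3*exp(-2*sqrt(3)*c/3) + C4*exp(2*sqrt(3)*c/3) - c^4/16 - sqrt(3)*c^3/24 - 9*c^2/16


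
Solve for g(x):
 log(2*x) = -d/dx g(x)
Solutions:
 g(x) = C1 - x*log(x) - x*log(2) + x


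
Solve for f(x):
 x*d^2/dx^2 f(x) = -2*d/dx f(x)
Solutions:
 f(x) = C1 + C2/x


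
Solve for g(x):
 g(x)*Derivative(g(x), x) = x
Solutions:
 g(x) = -sqrt(C1 + x^2)
 g(x) = sqrt(C1 + x^2)


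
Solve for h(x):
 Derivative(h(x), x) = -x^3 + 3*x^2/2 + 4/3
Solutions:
 h(x) = C1 - x^4/4 + x^3/2 + 4*x/3


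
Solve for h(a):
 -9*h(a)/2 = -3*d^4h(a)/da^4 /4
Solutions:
 h(a) = C1*exp(-6^(1/4)*a) + C2*exp(6^(1/4)*a) + C3*sin(6^(1/4)*a) + C4*cos(6^(1/4)*a)


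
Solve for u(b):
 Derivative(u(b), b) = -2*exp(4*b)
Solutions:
 u(b) = C1 - exp(4*b)/2


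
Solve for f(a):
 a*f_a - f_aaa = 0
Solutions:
 f(a) = C1 + Integral(C2*airyai(a) + C3*airybi(a), a)


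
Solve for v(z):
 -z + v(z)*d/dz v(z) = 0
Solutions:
 v(z) = -sqrt(C1 + z^2)
 v(z) = sqrt(C1 + z^2)


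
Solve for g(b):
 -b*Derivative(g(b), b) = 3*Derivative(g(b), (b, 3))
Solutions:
 g(b) = C1 + Integral(C2*airyai(-3^(2/3)*b/3) + C3*airybi(-3^(2/3)*b/3), b)


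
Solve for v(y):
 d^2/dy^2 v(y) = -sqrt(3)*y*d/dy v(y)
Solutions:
 v(y) = C1 + C2*erf(sqrt(2)*3^(1/4)*y/2)


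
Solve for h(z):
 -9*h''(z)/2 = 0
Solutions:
 h(z) = C1 + C2*z


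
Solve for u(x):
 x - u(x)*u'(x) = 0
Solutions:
 u(x) = -sqrt(C1 + x^2)
 u(x) = sqrt(C1 + x^2)


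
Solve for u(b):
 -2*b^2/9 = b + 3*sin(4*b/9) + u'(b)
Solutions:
 u(b) = C1 - 2*b^3/27 - b^2/2 + 27*cos(4*b/9)/4


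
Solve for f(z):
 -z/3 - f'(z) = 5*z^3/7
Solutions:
 f(z) = C1 - 5*z^4/28 - z^2/6


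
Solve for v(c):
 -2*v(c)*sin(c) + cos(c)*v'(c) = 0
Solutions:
 v(c) = C1/cos(c)^2


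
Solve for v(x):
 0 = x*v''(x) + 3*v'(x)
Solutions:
 v(x) = C1 + C2/x^2


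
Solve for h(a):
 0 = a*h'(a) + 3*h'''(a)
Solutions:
 h(a) = C1 + Integral(C2*airyai(-3^(2/3)*a/3) + C3*airybi(-3^(2/3)*a/3), a)


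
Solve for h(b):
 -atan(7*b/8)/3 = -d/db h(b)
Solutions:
 h(b) = C1 + b*atan(7*b/8)/3 - 4*log(49*b^2 + 64)/21


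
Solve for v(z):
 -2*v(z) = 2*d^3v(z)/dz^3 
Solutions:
 v(z) = C3*exp(-z) + (C1*sin(sqrt(3)*z/2) + C2*cos(sqrt(3)*z/2))*exp(z/2)


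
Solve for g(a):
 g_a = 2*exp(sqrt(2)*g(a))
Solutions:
 g(a) = sqrt(2)*(2*log(-1/(C1 + 2*a)) - log(2))/4


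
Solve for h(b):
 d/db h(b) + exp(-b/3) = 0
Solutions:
 h(b) = C1 + 3*exp(-b/3)


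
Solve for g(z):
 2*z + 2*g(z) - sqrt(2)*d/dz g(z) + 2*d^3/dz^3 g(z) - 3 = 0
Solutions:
 g(z) = C1*exp(3^(1/3)*z*(2^(5/6)*3^(1/3)/(sqrt(3)*sqrt(27 - sqrt(2)) + 9)^(1/3) + 2^(2/3)*(sqrt(3)*sqrt(27 - sqrt(2)) + 9)^(1/3))/12)*sin(3^(1/6)*z*(-3*2^(5/6)/(sqrt(3)*sqrt(27 - sqrt(2)) + 9)^(1/3) + 6^(2/3)*(sqrt(3)*sqrt(27 - sqrt(2)) + 9)^(1/3))/12) + C2*exp(3^(1/3)*z*(2^(5/6)*3^(1/3)/(sqrt(3)*sqrt(27 - sqrt(2)) + 9)^(1/3) + 2^(2/3)*(sqrt(3)*sqrt(27 - sqrt(2)) + 9)^(1/3))/12)*cos(3^(1/6)*z*(-3*2^(5/6)/(sqrt(3)*sqrt(27 - sqrt(2)) + 9)^(1/3) + 6^(2/3)*(sqrt(3)*sqrt(27 - sqrt(2)) + 9)^(1/3))/12) + C3*exp(-3^(1/3)*z*(2^(5/6)*3^(1/3)/(sqrt(3)*sqrt(27 - sqrt(2)) + 9)^(1/3) + 2^(2/3)*(sqrt(3)*sqrt(27 - sqrt(2)) + 9)^(1/3))/6) - z - sqrt(2)/2 + 3/2


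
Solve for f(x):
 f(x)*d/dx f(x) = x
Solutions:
 f(x) = -sqrt(C1 + x^2)
 f(x) = sqrt(C1 + x^2)


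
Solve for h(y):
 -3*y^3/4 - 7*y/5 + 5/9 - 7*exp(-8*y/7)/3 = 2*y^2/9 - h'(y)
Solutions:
 h(y) = C1 + 3*y^4/16 + 2*y^3/27 + 7*y^2/10 - 5*y/9 - 49*exp(-8*y/7)/24


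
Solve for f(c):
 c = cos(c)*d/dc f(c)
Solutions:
 f(c) = C1 + Integral(c/cos(c), c)


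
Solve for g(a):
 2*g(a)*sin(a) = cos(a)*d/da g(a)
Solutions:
 g(a) = C1/cos(a)^2


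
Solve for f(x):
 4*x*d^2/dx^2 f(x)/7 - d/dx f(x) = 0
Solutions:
 f(x) = C1 + C2*x^(11/4)


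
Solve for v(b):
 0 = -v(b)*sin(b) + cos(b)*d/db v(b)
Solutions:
 v(b) = C1/cos(b)


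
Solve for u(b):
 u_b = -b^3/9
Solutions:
 u(b) = C1 - b^4/36


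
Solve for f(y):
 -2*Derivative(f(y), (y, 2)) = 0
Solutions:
 f(y) = C1 + C2*y


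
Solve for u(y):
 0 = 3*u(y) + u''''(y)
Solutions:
 u(y) = (C1*sin(sqrt(2)*3^(1/4)*y/2) + C2*cos(sqrt(2)*3^(1/4)*y/2))*exp(-sqrt(2)*3^(1/4)*y/2) + (C3*sin(sqrt(2)*3^(1/4)*y/2) + C4*cos(sqrt(2)*3^(1/4)*y/2))*exp(sqrt(2)*3^(1/4)*y/2)


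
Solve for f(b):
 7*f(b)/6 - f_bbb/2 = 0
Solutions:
 f(b) = C3*exp(3^(2/3)*7^(1/3)*b/3) + (C1*sin(3^(1/6)*7^(1/3)*b/2) + C2*cos(3^(1/6)*7^(1/3)*b/2))*exp(-3^(2/3)*7^(1/3)*b/6)


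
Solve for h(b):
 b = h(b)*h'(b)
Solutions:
 h(b) = -sqrt(C1 + b^2)
 h(b) = sqrt(C1 + b^2)


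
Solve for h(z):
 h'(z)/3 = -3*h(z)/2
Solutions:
 h(z) = C1*exp(-9*z/2)


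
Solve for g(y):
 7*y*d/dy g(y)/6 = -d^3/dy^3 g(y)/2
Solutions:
 g(y) = C1 + Integral(C2*airyai(-3^(2/3)*7^(1/3)*y/3) + C3*airybi(-3^(2/3)*7^(1/3)*y/3), y)


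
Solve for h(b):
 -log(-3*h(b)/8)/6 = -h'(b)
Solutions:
 -6*Integral(1/(log(-_y) - 3*log(2) + log(3)), (_y, h(b))) = C1 - b


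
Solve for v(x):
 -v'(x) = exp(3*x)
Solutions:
 v(x) = C1 - exp(3*x)/3


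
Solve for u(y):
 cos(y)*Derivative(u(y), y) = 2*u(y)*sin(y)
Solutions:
 u(y) = C1/cos(y)^2


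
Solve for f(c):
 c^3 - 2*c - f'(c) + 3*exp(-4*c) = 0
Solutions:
 f(c) = C1 + c^4/4 - c^2 - 3*exp(-4*c)/4


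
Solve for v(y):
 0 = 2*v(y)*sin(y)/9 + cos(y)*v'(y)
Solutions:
 v(y) = C1*cos(y)^(2/9)


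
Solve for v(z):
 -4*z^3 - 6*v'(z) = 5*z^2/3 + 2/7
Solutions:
 v(z) = C1 - z^4/6 - 5*z^3/54 - z/21


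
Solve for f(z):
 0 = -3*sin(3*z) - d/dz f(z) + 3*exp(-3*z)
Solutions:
 f(z) = C1 + cos(3*z) - exp(-3*z)


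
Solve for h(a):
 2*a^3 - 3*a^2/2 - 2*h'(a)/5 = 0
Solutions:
 h(a) = C1 + 5*a^4/4 - 5*a^3/4


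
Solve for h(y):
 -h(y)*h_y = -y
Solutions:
 h(y) = -sqrt(C1 + y^2)
 h(y) = sqrt(C1 + y^2)


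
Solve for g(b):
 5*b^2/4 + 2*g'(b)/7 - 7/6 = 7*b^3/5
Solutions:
 g(b) = C1 + 49*b^4/40 - 35*b^3/24 + 49*b/12


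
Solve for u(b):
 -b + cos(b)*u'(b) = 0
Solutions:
 u(b) = C1 + Integral(b/cos(b), b)


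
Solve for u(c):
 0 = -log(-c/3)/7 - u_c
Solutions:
 u(c) = C1 - c*log(-c)/7 + c*(1 + log(3))/7


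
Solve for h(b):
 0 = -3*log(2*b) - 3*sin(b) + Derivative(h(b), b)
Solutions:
 h(b) = C1 + 3*b*log(b) - 3*b + 3*b*log(2) - 3*cos(b)


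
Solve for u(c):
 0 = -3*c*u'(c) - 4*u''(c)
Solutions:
 u(c) = C1 + C2*erf(sqrt(6)*c/4)


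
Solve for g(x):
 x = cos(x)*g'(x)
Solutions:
 g(x) = C1 + Integral(x/cos(x), x)


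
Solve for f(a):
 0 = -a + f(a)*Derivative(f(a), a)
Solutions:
 f(a) = -sqrt(C1 + a^2)
 f(a) = sqrt(C1 + a^2)


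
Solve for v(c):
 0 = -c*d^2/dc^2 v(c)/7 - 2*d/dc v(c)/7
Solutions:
 v(c) = C1 + C2/c


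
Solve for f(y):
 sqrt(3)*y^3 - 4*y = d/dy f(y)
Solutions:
 f(y) = C1 + sqrt(3)*y^4/4 - 2*y^2


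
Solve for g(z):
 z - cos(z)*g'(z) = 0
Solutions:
 g(z) = C1 + Integral(z/cos(z), z)


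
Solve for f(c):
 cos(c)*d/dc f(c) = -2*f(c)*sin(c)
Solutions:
 f(c) = C1*cos(c)^2


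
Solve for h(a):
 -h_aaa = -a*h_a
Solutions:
 h(a) = C1 + Integral(C2*airyai(a) + C3*airybi(a), a)


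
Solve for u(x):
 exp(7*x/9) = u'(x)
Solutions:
 u(x) = C1 + 9*exp(7*x/9)/7


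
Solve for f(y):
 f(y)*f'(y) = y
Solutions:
 f(y) = -sqrt(C1 + y^2)
 f(y) = sqrt(C1 + y^2)


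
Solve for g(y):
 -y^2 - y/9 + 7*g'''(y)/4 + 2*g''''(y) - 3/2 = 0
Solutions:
 g(y) = C1 + C2*y + C3*y^2 + C4*exp(-7*y/8) + y^5/105 - 137*y^4/2646 + 3515*y^3/9261


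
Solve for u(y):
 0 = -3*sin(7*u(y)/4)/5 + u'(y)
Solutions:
 -3*y/5 + 2*log(cos(7*u(y)/4) - 1)/7 - 2*log(cos(7*u(y)/4) + 1)/7 = C1


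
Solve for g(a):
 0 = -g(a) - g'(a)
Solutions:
 g(a) = C1*exp(-a)


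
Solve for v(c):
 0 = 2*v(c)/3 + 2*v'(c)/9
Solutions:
 v(c) = C1*exp(-3*c)


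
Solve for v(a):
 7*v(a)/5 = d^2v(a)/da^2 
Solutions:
 v(a) = C1*exp(-sqrt(35)*a/5) + C2*exp(sqrt(35)*a/5)


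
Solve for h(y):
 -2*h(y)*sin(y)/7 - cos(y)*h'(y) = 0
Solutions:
 h(y) = C1*cos(y)^(2/7)


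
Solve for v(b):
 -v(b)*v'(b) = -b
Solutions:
 v(b) = -sqrt(C1 + b^2)
 v(b) = sqrt(C1 + b^2)


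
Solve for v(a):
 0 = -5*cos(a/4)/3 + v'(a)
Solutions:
 v(a) = C1 + 20*sin(a/4)/3


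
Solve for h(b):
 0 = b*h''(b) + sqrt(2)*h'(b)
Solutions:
 h(b) = C1 + C2*b^(1 - sqrt(2))


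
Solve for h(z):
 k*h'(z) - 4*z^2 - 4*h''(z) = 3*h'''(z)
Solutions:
 h(z) = C1 + C2*exp(z*(sqrt(3*k + 4) - 2)/3) + C3*exp(-z*(sqrt(3*k + 4) + 2)/3) + 4*z^3/(3*k) + 16*z^2/k^2 + 24*z/k^2 + 128*z/k^3


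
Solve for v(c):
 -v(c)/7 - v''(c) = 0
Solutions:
 v(c) = C1*sin(sqrt(7)*c/7) + C2*cos(sqrt(7)*c/7)


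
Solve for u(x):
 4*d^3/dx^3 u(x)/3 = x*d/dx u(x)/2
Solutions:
 u(x) = C1 + Integral(C2*airyai(3^(1/3)*x/2) + C3*airybi(3^(1/3)*x/2), x)


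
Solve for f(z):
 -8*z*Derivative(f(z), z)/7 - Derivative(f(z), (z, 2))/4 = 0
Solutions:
 f(z) = C1 + C2*erf(4*sqrt(7)*z/7)


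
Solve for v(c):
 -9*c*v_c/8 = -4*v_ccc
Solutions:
 v(c) = C1 + Integral(C2*airyai(2^(1/3)*3^(2/3)*c/4) + C3*airybi(2^(1/3)*3^(2/3)*c/4), c)


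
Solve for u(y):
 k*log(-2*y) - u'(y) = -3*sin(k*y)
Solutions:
 u(y) = C1 + k*y*(log(-y) - 1) + k*y*log(2) + 3*Piecewise((-cos(k*y)/k, Ne(k, 0)), (0, True))


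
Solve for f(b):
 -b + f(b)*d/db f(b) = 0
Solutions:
 f(b) = -sqrt(C1 + b^2)
 f(b) = sqrt(C1 + b^2)


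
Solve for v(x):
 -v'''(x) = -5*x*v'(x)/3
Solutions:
 v(x) = C1 + Integral(C2*airyai(3^(2/3)*5^(1/3)*x/3) + C3*airybi(3^(2/3)*5^(1/3)*x/3), x)


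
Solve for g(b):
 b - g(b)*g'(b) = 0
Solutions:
 g(b) = -sqrt(C1 + b^2)
 g(b) = sqrt(C1 + b^2)


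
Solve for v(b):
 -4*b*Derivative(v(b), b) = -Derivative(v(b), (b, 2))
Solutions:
 v(b) = C1 + C2*erfi(sqrt(2)*b)


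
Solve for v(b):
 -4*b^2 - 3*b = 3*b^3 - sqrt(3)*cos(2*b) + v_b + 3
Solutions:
 v(b) = C1 - 3*b^4/4 - 4*b^3/3 - 3*b^2/2 - 3*b + sqrt(3)*sin(2*b)/2


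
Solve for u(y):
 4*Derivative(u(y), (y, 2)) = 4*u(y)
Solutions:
 u(y) = C1*exp(-y) + C2*exp(y)


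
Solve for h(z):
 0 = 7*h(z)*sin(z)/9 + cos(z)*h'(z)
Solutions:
 h(z) = C1*cos(z)^(7/9)


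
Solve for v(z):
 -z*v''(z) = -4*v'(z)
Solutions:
 v(z) = C1 + C2*z^5


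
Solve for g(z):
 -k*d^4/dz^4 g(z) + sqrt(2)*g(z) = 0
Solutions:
 g(z) = C1*exp(-2^(1/8)*z*(1/k)^(1/4)) + C2*exp(2^(1/8)*z*(1/k)^(1/4)) + C3*exp(-2^(1/8)*I*z*(1/k)^(1/4)) + C4*exp(2^(1/8)*I*z*(1/k)^(1/4))


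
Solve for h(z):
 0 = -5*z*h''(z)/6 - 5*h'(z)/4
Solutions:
 h(z) = C1 + C2/sqrt(z)


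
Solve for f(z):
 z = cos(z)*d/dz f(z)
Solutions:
 f(z) = C1 + Integral(z/cos(z), z)


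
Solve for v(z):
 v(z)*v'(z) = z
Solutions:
 v(z) = -sqrt(C1 + z^2)
 v(z) = sqrt(C1 + z^2)


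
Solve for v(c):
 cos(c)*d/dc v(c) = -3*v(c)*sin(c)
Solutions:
 v(c) = C1*cos(c)^3


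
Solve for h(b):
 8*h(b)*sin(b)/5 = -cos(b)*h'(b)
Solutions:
 h(b) = C1*cos(b)^(8/5)


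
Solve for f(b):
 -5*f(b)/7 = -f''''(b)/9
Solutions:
 f(b) = C1*exp(-sqrt(3)*5^(1/4)*7^(3/4)*b/7) + C2*exp(sqrt(3)*5^(1/4)*7^(3/4)*b/7) + C3*sin(sqrt(3)*5^(1/4)*7^(3/4)*b/7) + C4*cos(sqrt(3)*5^(1/4)*7^(3/4)*b/7)


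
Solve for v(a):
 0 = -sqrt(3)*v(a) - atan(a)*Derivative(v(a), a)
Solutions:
 v(a) = C1*exp(-sqrt(3)*Integral(1/atan(a), a))


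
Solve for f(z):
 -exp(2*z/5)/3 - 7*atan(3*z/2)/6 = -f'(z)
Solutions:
 f(z) = C1 + 7*z*atan(3*z/2)/6 + 5*exp(2*z/5)/6 - 7*log(9*z^2 + 4)/18


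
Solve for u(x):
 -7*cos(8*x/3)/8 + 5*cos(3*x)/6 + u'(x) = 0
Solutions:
 u(x) = C1 + 21*sin(8*x/3)/64 - 5*sin(3*x)/18


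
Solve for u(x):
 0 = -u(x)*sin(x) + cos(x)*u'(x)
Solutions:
 u(x) = C1/cos(x)


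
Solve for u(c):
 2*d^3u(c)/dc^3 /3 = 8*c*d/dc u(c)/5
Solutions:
 u(c) = C1 + Integral(C2*airyai(12^(1/3)*5^(2/3)*c/5) + C3*airybi(12^(1/3)*5^(2/3)*c/5), c)


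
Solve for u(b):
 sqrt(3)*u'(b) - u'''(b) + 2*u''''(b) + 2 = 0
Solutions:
 u(b) = C1 + C2*exp(b*((-1 + sqrt(-1 + (-1 + 54*sqrt(3))^2) + 54*sqrt(3))^(-1/3) + 2 + (-1 + sqrt(-1 + (-1 + 54*sqrt(3))^2) + 54*sqrt(3))^(1/3))/12)*sin(sqrt(3)*b*(-(-1 + sqrt(-1 + (-1 + 54*sqrt(3))^2) + 54*sqrt(3))^(1/3) + (-1 + sqrt(-1 + (-1 + 54*sqrt(3))^2) + 54*sqrt(3))^(-1/3))/12) + C3*exp(b*((-1 + sqrt(-1 + (-1 + 54*sqrt(3))^2) + 54*sqrt(3))^(-1/3) + 2 + (-1 + sqrt(-1 + (-1 + 54*sqrt(3))^2) + 54*sqrt(3))^(1/3))/12)*cos(sqrt(3)*b*(-(-1 + sqrt(-1 + (-1 + 54*sqrt(3))^2) + 54*sqrt(3))^(1/3) + (-1 + sqrt(-1 + (-1 + 54*sqrt(3))^2) + 54*sqrt(3))^(-1/3))/12) + C4*exp(b*(-(-1 + sqrt(-1 + (-1 + 54*sqrt(3))^2) + 54*sqrt(3))^(1/3) - 1/(-1 + sqrt(-1 + (-1 + 54*sqrt(3))^2) + 54*sqrt(3))^(1/3) + 1)/6) - 2*sqrt(3)*b/3


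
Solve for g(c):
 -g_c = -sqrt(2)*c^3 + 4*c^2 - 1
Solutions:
 g(c) = C1 + sqrt(2)*c^4/4 - 4*c^3/3 + c


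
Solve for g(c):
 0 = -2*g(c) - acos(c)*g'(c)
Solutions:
 g(c) = C1*exp(-2*Integral(1/acos(c), c))


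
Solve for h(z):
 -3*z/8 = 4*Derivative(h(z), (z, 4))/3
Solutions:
 h(z) = C1 + C2*z + C3*z^2 + C4*z^3 - 3*z^5/1280


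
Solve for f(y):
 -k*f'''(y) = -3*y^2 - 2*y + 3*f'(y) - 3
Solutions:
 f(y) = C1 + C2*exp(-sqrt(3)*y*sqrt(-1/k)) + C3*exp(sqrt(3)*y*sqrt(-1/k)) - 2*k*y/3 + y^3/3 + y^2/3 + y


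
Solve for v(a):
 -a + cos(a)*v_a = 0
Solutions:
 v(a) = C1 + Integral(a/cos(a), a)


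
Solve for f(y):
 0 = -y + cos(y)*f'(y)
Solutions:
 f(y) = C1 + Integral(y/cos(y), y)


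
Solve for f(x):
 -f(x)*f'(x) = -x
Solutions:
 f(x) = -sqrt(C1 + x^2)
 f(x) = sqrt(C1 + x^2)


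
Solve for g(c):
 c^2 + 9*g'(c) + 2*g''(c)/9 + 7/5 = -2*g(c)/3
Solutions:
 g(c) = C1*exp(c*(-81 + sqrt(6513))/4) + C2*exp(-c*(sqrt(6513) + 81)/4) - 3*c^2/2 + 81*c/2 - 10957/20


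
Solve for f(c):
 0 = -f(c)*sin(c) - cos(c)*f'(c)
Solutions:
 f(c) = C1*cos(c)


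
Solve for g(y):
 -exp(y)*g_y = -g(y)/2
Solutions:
 g(y) = C1*exp(-exp(-y)/2)


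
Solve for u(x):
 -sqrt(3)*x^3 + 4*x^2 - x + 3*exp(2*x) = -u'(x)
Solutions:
 u(x) = C1 + sqrt(3)*x^4/4 - 4*x^3/3 + x^2/2 - 3*exp(2*x)/2


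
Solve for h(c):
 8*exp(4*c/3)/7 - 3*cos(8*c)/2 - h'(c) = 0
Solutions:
 h(c) = C1 + 6*exp(4*c/3)/7 - 3*sin(8*c)/16


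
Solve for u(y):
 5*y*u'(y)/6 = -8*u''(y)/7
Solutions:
 u(y) = C1 + C2*erf(sqrt(210)*y/24)


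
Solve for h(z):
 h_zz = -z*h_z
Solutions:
 h(z) = C1 + C2*erf(sqrt(2)*z/2)


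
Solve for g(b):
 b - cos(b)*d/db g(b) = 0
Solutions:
 g(b) = C1 + Integral(b/cos(b), b)


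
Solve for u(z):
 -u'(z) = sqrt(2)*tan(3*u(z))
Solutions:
 u(z) = -asin(C1*exp(-3*sqrt(2)*z))/3 + pi/3
 u(z) = asin(C1*exp(-3*sqrt(2)*z))/3


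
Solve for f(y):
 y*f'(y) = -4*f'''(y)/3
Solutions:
 f(y) = C1 + Integral(C2*airyai(-6^(1/3)*y/2) + C3*airybi(-6^(1/3)*y/2), y)


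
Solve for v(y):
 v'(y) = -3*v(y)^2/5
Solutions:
 v(y) = 5/(C1 + 3*y)


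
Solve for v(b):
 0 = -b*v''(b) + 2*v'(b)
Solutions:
 v(b) = C1 + C2*b^3


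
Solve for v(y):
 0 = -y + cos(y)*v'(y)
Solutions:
 v(y) = C1 + Integral(y/cos(y), y)


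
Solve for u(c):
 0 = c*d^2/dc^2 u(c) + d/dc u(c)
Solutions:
 u(c) = C1 + C2*log(c)


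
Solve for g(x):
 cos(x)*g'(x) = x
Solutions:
 g(x) = C1 + Integral(x/cos(x), x)


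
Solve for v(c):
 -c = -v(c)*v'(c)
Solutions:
 v(c) = -sqrt(C1 + c^2)
 v(c) = sqrt(C1 + c^2)


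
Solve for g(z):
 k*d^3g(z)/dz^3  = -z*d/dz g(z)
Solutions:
 g(z) = C1 + Integral(C2*airyai(z*(-1/k)^(1/3)) + C3*airybi(z*(-1/k)^(1/3)), z)


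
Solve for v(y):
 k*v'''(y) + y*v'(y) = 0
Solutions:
 v(y) = C1 + Integral(C2*airyai(y*(-1/k)^(1/3)) + C3*airybi(y*(-1/k)^(1/3)), y)


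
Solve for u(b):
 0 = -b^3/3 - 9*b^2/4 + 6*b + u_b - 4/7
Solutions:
 u(b) = C1 + b^4/12 + 3*b^3/4 - 3*b^2 + 4*b/7


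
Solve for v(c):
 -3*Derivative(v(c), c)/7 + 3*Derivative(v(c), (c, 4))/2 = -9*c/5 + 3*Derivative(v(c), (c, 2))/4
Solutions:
 v(c) = C1 + C2*exp(-c*(7*252^(1/3)/(sqrt(1002) + 36)^(1/3) + 294^(1/3)*(sqrt(1002) + 36)^(1/3))/84)*sin(3^(1/6)*c*(-3^(2/3)*98^(1/3)*(sqrt(1002) + 36)^(1/3) + 21*28^(1/3)/(sqrt(1002) + 36)^(1/3))/84) + C3*exp(-c*(7*252^(1/3)/(sqrt(1002) + 36)^(1/3) + 294^(1/3)*(sqrt(1002) + 36)^(1/3))/84)*cos(3^(1/6)*c*(-3^(2/3)*98^(1/3)*(sqrt(1002) + 36)^(1/3) + 21*28^(1/3)/(sqrt(1002) + 36)^(1/3))/84) + C4*exp(c*(7*252^(1/3)/(sqrt(1002) + 36)^(1/3) + 294^(1/3)*(sqrt(1002) + 36)^(1/3))/42) + 21*c^2/10 - 147*c/20


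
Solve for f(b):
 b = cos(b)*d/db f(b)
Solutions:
 f(b) = C1 + Integral(b/cos(b), b)


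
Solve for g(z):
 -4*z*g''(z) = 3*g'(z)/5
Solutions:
 g(z) = C1 + C2*z^(17/20)


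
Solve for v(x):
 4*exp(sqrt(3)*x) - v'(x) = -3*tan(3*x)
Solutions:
 v(x) = C1 + 4*sqrt(3)*exp(sqrt(3)*x)/3 - log(cos(3*x))


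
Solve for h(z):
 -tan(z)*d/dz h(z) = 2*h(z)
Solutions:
 h(z) = C1/sin(z)^2


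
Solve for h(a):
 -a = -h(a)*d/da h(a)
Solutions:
 h(a) = -sqrt(C1 + a^2)
 h(a) = sqrt(C1 + a^2)


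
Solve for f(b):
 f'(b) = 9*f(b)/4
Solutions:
 f(b) = C1*exp(9*b/4)


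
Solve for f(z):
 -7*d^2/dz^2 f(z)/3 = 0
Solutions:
 f(z) = C1 + C2*z


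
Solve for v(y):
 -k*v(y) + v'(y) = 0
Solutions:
 v(y) = C1*exp(k*y)


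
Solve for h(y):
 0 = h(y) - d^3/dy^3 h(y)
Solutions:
 h(y) = C3*exp(y) + (C1*sin(sqrt(3)*y/2) + C2*cos(sqrt(3)*y/2))*exp(-y/2)


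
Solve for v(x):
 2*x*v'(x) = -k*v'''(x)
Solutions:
 v(x) = C1 + Integral(C2*airyai(2^(1/3)*x*(-1/k)^(1/3)) + C3*airybi(2^(1/3)*x*(-1/k)^(1/3)), x)


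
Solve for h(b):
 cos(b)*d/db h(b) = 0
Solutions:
 h(b) = C1


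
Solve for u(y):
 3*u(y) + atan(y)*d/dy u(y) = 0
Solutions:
 u(y) = C1*exp(-3*Integral(1/atan(y), y))


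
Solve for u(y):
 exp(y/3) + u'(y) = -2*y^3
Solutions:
 u(y) = C1 - y^4/2 - 3*exp(y/3)


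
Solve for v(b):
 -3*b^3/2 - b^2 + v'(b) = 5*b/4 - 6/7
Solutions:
 v(b) = C1 + 3*b^4/8 + b^3/3 + 5*b^2/8 - 6*b/7


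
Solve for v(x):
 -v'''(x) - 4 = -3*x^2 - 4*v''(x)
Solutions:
 v(x) = C1 + C2*x + C3*exp(4*x) - x^4/16 - x^3/16 + 29*x^2/64


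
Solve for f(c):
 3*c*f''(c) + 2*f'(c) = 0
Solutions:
 f(c) = C1 + C2*c^(1/3)


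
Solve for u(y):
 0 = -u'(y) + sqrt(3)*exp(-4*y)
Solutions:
 u(y) = C1 - sqrt(3)*exp(-4*y)/4


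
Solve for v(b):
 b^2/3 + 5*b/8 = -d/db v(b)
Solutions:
 v(b) = C1 - b^3/9 - 5*b^2/16


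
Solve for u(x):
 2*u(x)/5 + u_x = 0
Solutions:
 u(x) = C1*exp(-2*x/5)


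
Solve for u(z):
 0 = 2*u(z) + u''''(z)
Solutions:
 u(z) = (C1*sin(2^(3/4)*z/2) + C2*cos(2^(3/4)*z/2))*exp(-2^(3/4)*z/2) + (C3*sin(2^(3/4)*z/2) + C4*cos(2^(3/4)*z/2))*exp(2^(3/4)*z/2)


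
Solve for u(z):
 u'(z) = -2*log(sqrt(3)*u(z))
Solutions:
 Integral(1/(2*log(_y) + log(3)), (_y, u(z))) = C1 - z


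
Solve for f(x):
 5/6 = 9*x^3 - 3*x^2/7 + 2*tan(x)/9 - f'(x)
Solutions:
 f(x) = C1 + 9*x^4/4 - x^3/7 - 5*x/6 - 2*log(cos(x))/9
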